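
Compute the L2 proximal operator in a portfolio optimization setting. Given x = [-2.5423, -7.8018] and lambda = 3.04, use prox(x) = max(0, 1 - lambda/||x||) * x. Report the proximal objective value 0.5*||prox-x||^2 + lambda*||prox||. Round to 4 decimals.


Step 1: Compute ||x||.
||x|| = 8.2056
Step 2: Compute scaling factor.
scale = max(0, 1 - 3.04/8.2056) = 0.6295
Step 3: prox(x) = [-1.6004, -4.9114]
||prox(x)|| = 5.1656
Step 4: Proximal objective.
0.5*||prox-x||^2 = 4.6208
lambda*||prox|| = 15.7034
Total = 20.3241


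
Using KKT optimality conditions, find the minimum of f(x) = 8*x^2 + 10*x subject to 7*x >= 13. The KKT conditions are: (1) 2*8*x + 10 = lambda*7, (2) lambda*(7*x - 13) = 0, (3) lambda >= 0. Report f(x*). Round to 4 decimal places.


Step 1: Try lambda = 0 (constraint inactive).
x_unc = -10/(2*8) = -0.625
Check: 7*-0.625 = -4.375 < 13 -- violated!
Step 2: Constraint must be active: 7*x = 13
x* = 13/7 = 1.8571 (rounded; the exact value 13/7 is used below)
lambda = (2*8*(13/7) + 10)/7 = 5.6735
Step 3: Compute optimal value.
f(x*) = 8*(13/7)^2 + 10*(13/7) = 46.1633


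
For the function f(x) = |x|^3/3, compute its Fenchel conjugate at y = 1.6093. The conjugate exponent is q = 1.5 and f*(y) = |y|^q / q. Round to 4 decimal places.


The conjugate exponent q satisfies 1/p + 1/q = 1.
p = 3, so q = 3/(3 - 1) = 1.5
|y|^q = 1.6093^1.5 = 2.0415
f*(1.6093) = 2.0415 / 1.5 = 1.361


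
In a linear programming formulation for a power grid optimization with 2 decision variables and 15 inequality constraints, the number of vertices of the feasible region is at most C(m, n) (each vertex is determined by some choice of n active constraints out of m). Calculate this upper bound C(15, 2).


Each vertex corresponds to some choice of n active constraints out of m, so the number of vertices is at most C(m, n) = m! / (n!(m-n)!).
m = 15, n = 2
Numerator: 15 * 14
Denominator: 2! = 2
C(15, 2) = 105


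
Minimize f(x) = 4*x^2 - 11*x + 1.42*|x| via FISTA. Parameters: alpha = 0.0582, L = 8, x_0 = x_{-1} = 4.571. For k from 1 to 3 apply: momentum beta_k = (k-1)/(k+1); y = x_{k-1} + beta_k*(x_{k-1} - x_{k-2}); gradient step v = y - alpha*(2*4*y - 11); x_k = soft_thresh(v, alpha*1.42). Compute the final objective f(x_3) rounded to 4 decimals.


FISTA on f(x) = 4*x^2 - 11*x + 1.42*|x|
L = 8, alpha = 0.0582
Iteration 1: beta = 0.0, y = 4.571 + 0.0*(4.571 - 4.571) = 4.571
  grad(y) = 25.568, v = y - alpha*grad = 3.0829
  prox(v) = soft_thresh(3.0829, 0.0826) = 3.0003
Iteration 2: beta = 0.3333, y = 3.0003 + 0.3333*(3.0003 - 4.571) = 2.4767
  grad(y) = 8.8138, v = y - alpha*grad = 1.9638
  prox(v) = soft_thresh(1.9638, 0.0826) = 1.8811
Iteration 3: beta = 0.5, y = 1.8811 + 0.5*(1.8811 - 3.0003) = 1.3215
  grad(y) = -0.4277, v = y - alpha*grad = 1.3464
  prox(v) = soft_thresh(1.3464, 0.0826) = 1.2638
f(x_3) = 4*1.2638^2 - 11*1.2638 + 1.42*|1.2638| = -5.7185


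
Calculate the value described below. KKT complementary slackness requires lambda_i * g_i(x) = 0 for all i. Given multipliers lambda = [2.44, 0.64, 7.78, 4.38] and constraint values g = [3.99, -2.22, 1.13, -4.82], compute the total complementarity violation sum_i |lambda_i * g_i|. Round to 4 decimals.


KKT complementary slackness check:
lambda_1 * g_1 = 2.44 * 3.99 = 9.7356
lambda_2 * g_2 = 0.64 * -2.22 = -1.4208
lambda_3 * g_3 = 7.78 * 1.13 = 8.7914
lambda_4 * g_4 = 4.38 * -4.82 = -21.1116
Total violation = 9.7356 + 1.4208 + 8.7914 + 21.1116 = 41.0594


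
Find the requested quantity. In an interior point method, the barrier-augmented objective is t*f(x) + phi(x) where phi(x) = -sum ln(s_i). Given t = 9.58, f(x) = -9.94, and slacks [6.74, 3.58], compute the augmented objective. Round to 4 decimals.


Step 1: Compute log-barrier.
ln values: [1.9081, 1.2754]
phi = -(1.9081 + 1.2754) = -3.1834
Step 2: Compute augmented objective.
t*f(x) = 9.58*-9.94 = -95.2252
Total = -95.2252 - 3.1834 = -98.4086


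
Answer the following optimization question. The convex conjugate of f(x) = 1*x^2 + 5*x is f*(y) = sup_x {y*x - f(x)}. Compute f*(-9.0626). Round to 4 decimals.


f*(y) = sup_x {y*x - a*x^2 - b*x} = sup_x {(y-b)*x - a*x^2}
FOC: (y - b) - 2a*x = 0 => x* = (y - b)/(2a)
x* = (-9.0626 - 5)/(2*1) = -7.0313
f*(-9.0626) = (y-b)^2/(4a) = (-9.0626 - 5)^2/(4*1)
= 197.7567/4 = 49.4392


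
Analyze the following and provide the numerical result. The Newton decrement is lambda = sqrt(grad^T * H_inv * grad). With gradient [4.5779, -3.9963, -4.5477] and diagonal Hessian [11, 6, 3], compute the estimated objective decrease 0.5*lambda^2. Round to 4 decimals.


Step 1: H is diagonal, so H^(-1) * g = [0.4162, -0.6661, -1.5159].
Step 2: g^T H^(-1) g = sum_i g_i^2 / H_ii
  = (4.5779)^2/11 + (-3.9963)^2/6 + (-4.5477)^2/3
  = 1.9052 + 2.6617 + 6.8939 = 11.4608
Step 3: Objective decrease = 0.5 * g^T H^(-1) g = 5.7304


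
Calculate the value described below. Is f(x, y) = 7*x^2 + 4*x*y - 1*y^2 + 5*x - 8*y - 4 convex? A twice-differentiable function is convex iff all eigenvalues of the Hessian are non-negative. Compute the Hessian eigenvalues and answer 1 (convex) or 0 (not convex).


The Hessian of f(x,y) = 7*x^2 + 4*x*y - 1*y^2 + 5*x - 8*y - 4 is:
H = [[14, 4], [4, -2]]
Trace = 14 - 2 = 12
Determinant = 14*-2 - (4)^2 = -44
Discriminant = (12)^2 - 4*-44 = 320.0
Eigenvalues: lambda_1 = -2.9443, lambda_2 = 14.9443
The function is not convex.

0


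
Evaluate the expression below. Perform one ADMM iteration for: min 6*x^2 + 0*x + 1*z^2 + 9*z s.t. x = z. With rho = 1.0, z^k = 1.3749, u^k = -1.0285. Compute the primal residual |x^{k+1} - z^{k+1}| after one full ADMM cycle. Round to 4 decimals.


ADMM iteration with rho = 1.0, z^k = 1.3749, u^k = -1.0285
Step 1: x-update.
Minimize 6*x^2 + 0*x + (1.0/2)*(x - 1.3749 - 1.0285)^2
FOC: (2*6 + 1.0)*x = 0 + 1.0*(1.3749 + 1.0285)
x^{k+1} = 0.1849
Step 2: z-update.
Minimize 1*z^2 + 9*z + (1.0/2)*(0.1849 - z - 1.0285)^2
FOC: (2*1 + 1.0)*z = -9 + 1.0*(0.1849 - 1.0285)
z^{k+1} = -3.2812
Step 3: u-update.
u^{k+1} = -1.0285 + 0.1849 + 3.2812 = 2.4376
Step 4: Primal residual = |0.1849 + 3.2812| = 3.4661


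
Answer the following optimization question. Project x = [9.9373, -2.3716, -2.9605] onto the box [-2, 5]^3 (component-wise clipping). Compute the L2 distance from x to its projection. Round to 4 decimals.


Project each component onto [-2, 5].
clip(9.9373) = 5.0, clip(-2.3716) = -2.0, clip(-2.9605) = -2.0
Projection = [5.0, -2.0, -2.0]
Squared diffs: [24.3769, 0.1381, 0.9226]
Distance = sqrt(25.4376) = 5.0436


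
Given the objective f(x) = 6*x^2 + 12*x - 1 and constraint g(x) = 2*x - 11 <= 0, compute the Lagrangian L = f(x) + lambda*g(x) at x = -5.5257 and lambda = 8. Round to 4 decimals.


Step 1: Evaluate f(x).
f(-5.5257) = 6*(-5.5257)^2 + 12*(-5.5257) - 1 = 115.8918
Step 2: Evaluate g(x).
g(-5.5257) = 2*-5.5257 - 11 = -22.0514
Step 3: Compute Lagrangian.
L = 115.8918 + 8*-22.0514 = -60.5194


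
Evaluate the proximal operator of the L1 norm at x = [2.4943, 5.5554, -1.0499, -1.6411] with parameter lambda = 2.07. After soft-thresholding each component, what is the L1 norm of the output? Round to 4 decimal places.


Soft-thresholding with lambda = 2.07:
prox(2.4943) = sign(2.4943)*max(|2.4943| - 2.07, 0) = 0.4243
prox(5.5554) = sign(5.5554)*max(|5.5554| - 2.07, 0) = 3.4854
prox(-1.0499) = sign(-1.0499)*max(|-1.0499| - 2.07, 0) = 0.0
prox(-1.6411) = sign(-1.6411)*max(|-1.6411| - 2.07, 0) = 0.0
prox(x) = [0.4243, 3.4854, 0.0, 0.0]
||prox(x)||_1 = 0.4243 + 3.4854 + 0.0 + 0.0 = 3.9097


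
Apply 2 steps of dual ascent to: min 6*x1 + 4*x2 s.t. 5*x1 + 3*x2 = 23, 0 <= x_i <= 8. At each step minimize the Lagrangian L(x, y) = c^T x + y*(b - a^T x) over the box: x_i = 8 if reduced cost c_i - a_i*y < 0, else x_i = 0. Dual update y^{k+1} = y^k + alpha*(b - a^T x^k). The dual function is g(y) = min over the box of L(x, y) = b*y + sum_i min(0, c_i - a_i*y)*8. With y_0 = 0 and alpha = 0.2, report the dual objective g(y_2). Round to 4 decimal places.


Dual ascent for LP: min 6*x1 + 4*x2, 5*x1 + 3*x2 = 23, 0 <= x_i <= 8
Step 1: y^k = 0.0, reduced costs: (6.0, 4.0)
  x^k = (0.0, 0.0), subgradient = b - a^T x = 23.0
  y^{k+1} = 0.0 + 0.2*23.0 = 4.6
Step 2: y^k = 4.6, reduced costs: (-17.0, -9.8)
  x^k = (8.0, 8.0), subgradient = b - a^T x = -41.0
  y^{k+1} = 4.6 + 0.2*-41.0 = -3.6
Dual objective at y_2 = -3.6: reduced costs (24.0, 14.8), box minimizer x = (0.0, 0.0)
g(y_2) = b*y + (c1 - a1*y)*x1 + (c2 - a2*y)*x2 = 23*(-3.6) + 24.0*0.0 + 14.8*0.0 = -82.8 + 0.0 + 0.0 = -82.8


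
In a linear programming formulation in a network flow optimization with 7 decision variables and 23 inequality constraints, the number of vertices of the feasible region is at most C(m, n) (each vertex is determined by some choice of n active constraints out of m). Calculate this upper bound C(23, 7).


Each vertex corresponds to some choice of n active constraints out of m, so the number of vertices is at most C(m, n) = m! / (n!(m-n)!).
m = 23, n = 7
Numerator: 23 * 22 * 21 * 20 * 19 * 18 * 17
Denominator: 7! = 5040
C(23, 7) = 245157


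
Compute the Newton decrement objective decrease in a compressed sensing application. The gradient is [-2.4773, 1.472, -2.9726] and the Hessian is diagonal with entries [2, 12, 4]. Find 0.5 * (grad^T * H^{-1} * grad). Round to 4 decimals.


Step 1: H is diagonal, so H^(-1) * g = [-1.2387, 0.1227, -0.7432].
Step 2: g^T H^(-1) g = sum_i g_i^2 / H_ii
  = (-2.4773)^2/2 + (1.472)^2/12 + (-2.9726)^2/4
  = 3.0685 + 0.1806 + 2.2091 = 5.4582
Step 3: Objective decrease = 0.5 * g^T H^(-1) g = 2.7291


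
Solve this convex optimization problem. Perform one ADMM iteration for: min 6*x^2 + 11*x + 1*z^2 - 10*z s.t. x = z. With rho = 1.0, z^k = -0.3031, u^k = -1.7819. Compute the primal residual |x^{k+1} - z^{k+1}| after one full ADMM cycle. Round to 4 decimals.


ADMM iteration with rho = 1.0, z^k = -0.3031, u^k = -1.7819
Step 1: x-update.
Minimize 6*x^2 + 11*x + (1.0/2)*(x + 0.3031 - 1.7819)^2
FOC: (2*6 + 1.0)*x = -11 + 1.0*(-0.3031 + 1.7819)
x^{k+1} = -0.7324
Step 2: z-update.
Minimize 1*z^2 - 10*z + (1.0/2)*(-0.7324 - z - 1.7819)^2
FOC: (2*1 + 1.0)*z = 10 + 1.0*(-0.7324 - 1.7819)
z^{k+1} = 2.4952
Step 3: u-update.
u^{k+1} = -1.7819 - 0.7324 - 2.4952 = -5.0095
Step 4: Primal residual = |-0.7324 - 2.4952| = 3.2276


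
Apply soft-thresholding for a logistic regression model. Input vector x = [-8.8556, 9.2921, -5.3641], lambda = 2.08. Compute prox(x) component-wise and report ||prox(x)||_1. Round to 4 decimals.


Soft-thresholding with lambda = 2.08:
prox(-8.8556) = sign(-8.8556)*max(|-8.8556| - 2.08, 0) = -6.7756
prox(9.2921) = sign(9.2921)*max(|9.2921| - 2.08, 0) = 7.2121
prox(-5.3641) = sign(-5.3641)*max(|-5.3641| - 2.08, 0) = -3.2841
prox(x) = [-6.7756, 7.2121, -3.2841]
||prox(x)||_1 = 6.7756 + 7.2121 + 3.2841 = 17.2718


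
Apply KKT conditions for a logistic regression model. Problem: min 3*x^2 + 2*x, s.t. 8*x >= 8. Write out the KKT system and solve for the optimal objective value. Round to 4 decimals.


Step 1: Try lambda = 0 (constraint inactive).
x_unc = -2/(2*3) = -0.3333
Check: 8*-0.3333 = -2.6664 < 8 -- violated!
Step 2: Constraint must be active: 8*x = 8
x* = 8/8 = 1.0
lambda = (2*3*1.0 + 2)/8 = 1.0
Step 3: Compute optimal value.
f(x*) = 3*1.0^2 + 2*1.0 = 5.0


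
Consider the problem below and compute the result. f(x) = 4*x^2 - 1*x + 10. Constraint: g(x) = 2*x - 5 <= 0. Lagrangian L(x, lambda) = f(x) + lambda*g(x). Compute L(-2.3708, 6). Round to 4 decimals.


Step 1: Evaluate f(x).
f(-2.3708) = 4*(-2.3708)^2 - 1*(-2.3708) + 10 = 34.8536
Step 2: Evaluate g(x).
g(-2.3708) = 2*-2.3708 - 5 = -9.7416
Step 3: Compute Lagrangian.
L = 34.8536 + 6*-9.7416 = -23.596


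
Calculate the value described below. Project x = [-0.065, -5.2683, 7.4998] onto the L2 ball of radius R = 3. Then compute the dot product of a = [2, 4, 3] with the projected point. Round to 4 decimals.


Step 1: Compute ||x|| (intermediates to 6 decimals).
||x|| = sqrt((-0.065)^2 + (-5.2683)^2 + 7.4998^2) = 9.16549
Step 2: Project.
Since ||x|| > R, scale = R/||x|| = 3/9.16549 = 0.327315, proj(x) = scale * x
proj(x) = [-0.021275, -1.724394, 2.454797]
Step 3: Dot product.
a^T * proj(x) = 2*(-0.021275) + 4*(-1.724394) + 3*2.454797 = 0.4243


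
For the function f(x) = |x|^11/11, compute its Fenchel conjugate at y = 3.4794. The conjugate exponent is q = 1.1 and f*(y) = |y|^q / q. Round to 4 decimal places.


The conjugate exponent q satisfies 1/p + 1/q = 1.
p = 11, so q = 11/(11 - 1) = 1.1
|y|^q = 3.4794^1.1 = 3.9414
f*(3.4794) = 3.9414 / 1.1 = 3.5831


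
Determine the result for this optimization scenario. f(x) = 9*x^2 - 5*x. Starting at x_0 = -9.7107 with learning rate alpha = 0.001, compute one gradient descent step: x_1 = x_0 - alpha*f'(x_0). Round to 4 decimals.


We compute the gradient at x_0 and apply the update.
f'(x) = 18*x - 5
f'(-9.7107) = 18*-9.7107 - 5 = -179.7926
x_1 = -9.7107 - 0.001*-179.7926 = -9.5309


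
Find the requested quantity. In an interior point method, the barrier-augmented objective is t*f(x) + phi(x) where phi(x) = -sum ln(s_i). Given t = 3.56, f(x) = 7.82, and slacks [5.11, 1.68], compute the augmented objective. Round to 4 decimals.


Step 1: Compute log-barrier.
ln values: [1.6312, 0.5188]
phi = -(1.6312 + 0.5188) = -2.15
Step 2: Compute augmented objective.
t*f(x) = 3.56*7.82 = 27.8392
Total = 27.8392 - 2.15 = 25.6892


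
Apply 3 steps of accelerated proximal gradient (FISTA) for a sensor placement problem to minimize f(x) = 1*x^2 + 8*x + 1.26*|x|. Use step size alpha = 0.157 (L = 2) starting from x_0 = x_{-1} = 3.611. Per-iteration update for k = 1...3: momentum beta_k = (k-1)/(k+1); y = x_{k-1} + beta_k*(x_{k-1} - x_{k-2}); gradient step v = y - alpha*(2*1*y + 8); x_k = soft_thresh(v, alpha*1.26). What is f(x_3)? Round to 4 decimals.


FISTA on f(x) = 1*x^2 + 8*x + 1.26*|x|
L = 2, alpha = 0.157
Iteration 1: beta = 0.0, y = 3.611 + 0.0*(3.611 - 3.611) = 3.611
  grad(y) = 15.222, v = y - alpha*grad = 1.2211
  prox(v) = soft_thresh(1.2211, 0.1978) = 1.0233
Iteration 2: beta = 0.3333, y = 1.0233 + 0.3333*(1.0233 - 3.611) = 0.1608
  grad(y) = 8.3215, v = y - alpha*grad = -1.1457
  prox(v) = soft_thresh(-1.1457, 0.1978) = -0.9479
Iteration 3: beta = 0.5, y = -0.9479 + 0.5*(-0.9479 - 1.0233) = -1.9335
  grad(y) = 4.133, v = y - alpha*grad = -2.5824
  prox(v) = soft_thresh(-2.5824, 0.1978) = -2.3846
f(x_3) = 1*(-2.3846)^2 + 8*(-2.3846) + 1.26*|-2.3846| = -10.3858


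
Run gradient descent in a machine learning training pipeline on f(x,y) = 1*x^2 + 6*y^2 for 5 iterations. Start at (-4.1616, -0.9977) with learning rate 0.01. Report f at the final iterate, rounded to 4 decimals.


Gradient descent on f(x,y) = 1*x^2 + 6*y^2.
Starting point: (-4.1616, -0.9977), alpha = 0.01
Step 1: grad_x = 2*1*-4.1616 = -8.3232, grad_y = 2*6*-0.9977 = -11.9724
  x_1 = -4.1616 - 0.01*-8.3232 = -4.0784
  y_1 = -0.9977 - 0.01*-11.9724 = -0.878
Step 2: grad_x = 2*1*-4.0784 = -8.1567, grad_y = 2*6*-0.878 = -10.5357
  x_2 = -4.0784 - 0.01*-8.1567 = -3.9968
  y_2 = -0.878 - 0.01*-10.5357 = -0.7726
Step 3: grad_x = 2*1*-3.9968 = -7.9936, grad_y = 2*6*-0.7726 = -9.2714
  x_3 = -3.9968 - 0.01*-7.9936 = -3.9169
  y_3 = -0.7726 - 0.01*-9.2714 = -0.6799
Step 4: grad_x = 2*1*-3.9169 = -7.8337, grad_y = 2*6*-0.6799 = -8.1589
  x_4 = -3.9169 - 0.01*-7.8337 = -3.8385
  y_4 = -0.6799 - 0.01*-8.1589 = -0.5983
Step 5: grad_x = 2*1*-3.8385 = -7.6771, grad_y = 2*6*-0.5983 = -7.1798
  x_5 = -3.8385 - 0.01*-7.6771 = -3.7618
  y_5 = -0.5983 - 0.01*-7.1798 = -0.5265
f(-3.7618, -0.5265) = 1*(-3.7618)^2 + 6*(-0.5265)^2 = 15.8141


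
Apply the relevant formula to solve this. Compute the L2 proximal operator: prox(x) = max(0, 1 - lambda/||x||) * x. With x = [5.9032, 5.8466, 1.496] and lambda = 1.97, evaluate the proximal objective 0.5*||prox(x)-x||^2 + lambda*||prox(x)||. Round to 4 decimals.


Step 1: Compute ||x||.
||x|| = 8.4421
Step 2: Compute scaling factor.
scale = max(0, 1 - 1.97/8.4421) = 0.7666
Step 3: prox(x) = [4.5257, 4.4823, 1.1469]
||prox(x)|| = 6.4721
Step 4: Proximal objective.
0.5*||prox-x||^2 = 1.9405
lambda*||prox|| = 12.75
Total = 14.6904


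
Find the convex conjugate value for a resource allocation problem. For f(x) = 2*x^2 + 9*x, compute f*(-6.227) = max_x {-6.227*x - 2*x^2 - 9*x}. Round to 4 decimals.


f*(y) = sup_x {y*x - a*x^2 - b*x} = sup_x {(y-b)*x - a*x^2}
FOC: (y - b) - 2a*x = 0 => x* = (y - b)/(2a)
x* = (-6.227 - 9)/(2*2) = -3.8068
f*(-6.227) = (y-b)^2/(4a) = (-6.227 - 9)^2/(4*2)
= 231.8615/8 = 28.9827


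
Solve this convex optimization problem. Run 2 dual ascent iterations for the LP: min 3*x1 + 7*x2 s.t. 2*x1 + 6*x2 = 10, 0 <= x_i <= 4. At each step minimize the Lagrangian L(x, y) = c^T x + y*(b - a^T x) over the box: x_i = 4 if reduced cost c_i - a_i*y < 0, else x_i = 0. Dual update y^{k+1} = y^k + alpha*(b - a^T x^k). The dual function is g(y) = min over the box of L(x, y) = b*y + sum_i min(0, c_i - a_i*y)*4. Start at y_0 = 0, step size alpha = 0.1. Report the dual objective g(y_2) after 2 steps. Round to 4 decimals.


Dual ascent for LP: min 3*x1 + 7*x2, 2*x1 + 6*x2 = 10, 0 <= x_i <= 4
Step 1: y^k = 0.0, reduced costs: (3.0, 7.0)
  x^k = (0.0, 0.0), subgradient = b - a^T x = 10.0
  y^{k+1} = 0.0 + 0.1*10.0 = 1.0
Step 2: y^k = 1.0, reduced costs: (1.0, 1.0)
  x^k = (0.0, 0.0), subgradient = b - a^T x = 10.0
  y^{k+1} = 1.0 + 0.1*10.0 = 2.0
Dual objective at y_2 = 2.0: reduced costs (-1.0, -5.0), box minimizer x = (4.0, 4.0)
g(y_2) = b*y + (c1 - a1*y)*x1 + (c2 - a2*y)*x2 = 10*2.0 + (-1.0)*4.0 + (-5.0)*4.0 = 20.0 - 4.0 - 20.0 = -4.0


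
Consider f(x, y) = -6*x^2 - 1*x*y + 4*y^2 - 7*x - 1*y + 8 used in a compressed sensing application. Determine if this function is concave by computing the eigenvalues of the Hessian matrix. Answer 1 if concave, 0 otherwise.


The Hessian of f(x,y) = -6*x^2 - 1*x*y + 4*y^2 - 7*x - 1*y + 8 is:
H = [[-12, -1], [-1, 8]]
Trace = -12 + 8 = -4
Determinant = -12*8 - (-1)^2 = -97
Discriminant = (-4)^2 - 4*-97 = 404.0
Eigenvalues: lambda_1 = -12.0499, lambda_2 = 8.0499
The function is not concave.

0


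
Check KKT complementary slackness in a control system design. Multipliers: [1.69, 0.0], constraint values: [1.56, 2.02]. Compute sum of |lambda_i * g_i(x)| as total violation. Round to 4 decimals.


KKT complementary slackness check:
lambda_1 * g_1 = 1.69 * 1.56 = 2.6364
lambda_2 * g_2 = 0.0 * 2.02 = 0.0
Total violation = 2.6364 + 0.0 = 2.6364


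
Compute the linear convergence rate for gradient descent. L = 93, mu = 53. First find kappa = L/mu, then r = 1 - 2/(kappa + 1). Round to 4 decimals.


Step 1: Compute the condition number.
kappa = L/mu = 93/53 = 1.7547
Step 2: Compute the convergence rate.
r = 1 - 2/(kappa + 1) = 1 - 2*mu/(L + mu) = (L - mu)/(L + mu) = 40/146 = 0.274


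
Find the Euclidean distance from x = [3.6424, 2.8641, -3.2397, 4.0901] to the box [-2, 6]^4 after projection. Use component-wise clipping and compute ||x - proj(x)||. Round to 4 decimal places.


Project each component onto [-2, 6].
clip(3.6424) = 3.6424, clip(2.8641) = 2.8641, clip(-3.2397) = -2.0, clip(4.0901) = 4.0901
Projection = [3.6424, 2.8641, -2.0, 4.0901]
Squared diffs: [0.0, 0.0, 1.5369, 0.0]
Distance = sqrt(1.5369) = 1.2397


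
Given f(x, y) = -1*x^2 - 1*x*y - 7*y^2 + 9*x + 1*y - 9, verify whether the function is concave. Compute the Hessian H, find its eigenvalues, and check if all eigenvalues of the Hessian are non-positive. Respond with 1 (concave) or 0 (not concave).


The Hessian of f(x,y) = -1*x^2 - 1*x*y - 7*y^2 + 9*x + 1*y - 9 is:
H = [[-2, -1], [-1, -14]]
Trace = -2 - 14 = -16
Determinant = -2*-14 - (-1)^2 = 27
Discriminant = (-16)^2 - 4*27 = 148.0
Eigenvalues: lambda_1 = -14.0828, lambda_2 = -1.9172
The function is concave.

1


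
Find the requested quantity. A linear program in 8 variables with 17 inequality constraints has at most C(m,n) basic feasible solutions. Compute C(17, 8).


Each vertex corresponds to some choice of n active constraints out of m, so the number of vertices is at most C(m, n) = m! / (n!(m-n)!).
m = 17, n = 8
Numerator: 17 * 16 * 15 * 14 * 13 * 12 * 11 * 10
Denominator: 8! = 40320
C(17, 8) = 24310


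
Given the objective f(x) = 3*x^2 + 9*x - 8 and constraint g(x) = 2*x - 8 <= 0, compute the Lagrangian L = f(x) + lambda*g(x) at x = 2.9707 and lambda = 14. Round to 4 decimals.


Step 1: Evaluate f(x).
f(2.9707) = 3*2.9707^2 + 9*2.9707 - 8 = 45.2115
Step 2: Evaluate g(x).
g(2.9707) = 2*2.9707 - 8 = -2.0586
Step 3: Compute Lagrangian.
L = 45.2115 + 14*-2.0586 = 16.3911


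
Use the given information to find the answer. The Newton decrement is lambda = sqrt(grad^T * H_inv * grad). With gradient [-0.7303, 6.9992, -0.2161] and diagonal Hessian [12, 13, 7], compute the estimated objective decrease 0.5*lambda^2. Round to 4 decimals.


Step 1: H is diagonal, so H^(-1) * g = [-0.0609, 0.5384, -0.0309].
Step 2: g^T H^(-1) g = sum_i g_i^2 / H_ii
  = (-0.7303)^2/12 + (6.9992)^2/13 + (-0.2161)^2/7
  = 0.0444 + 3.7684 + 0.0067 = 3.8195
Step 3: Objective decrease = 0.5 * g^T H^(-1) g = 1.9097


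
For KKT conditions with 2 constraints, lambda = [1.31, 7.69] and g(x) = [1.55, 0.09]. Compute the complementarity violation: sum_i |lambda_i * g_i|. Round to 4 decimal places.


KKT complementary slackness check:
lambda_1 * g_1 = 1.31 * 1.55 = 2.0305
lambda_2 * g_2 = 7.69 * 0.09 = 0.6921
Total violation = 2.0305 + 0.6921 = 2.7226


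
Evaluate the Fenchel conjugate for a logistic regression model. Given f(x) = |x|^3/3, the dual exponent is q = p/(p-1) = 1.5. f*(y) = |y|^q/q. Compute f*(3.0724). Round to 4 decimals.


The conjugate exponent q satisfies 1/p + 1/q = 1.
p = 3, so q = 3/(3 - 1) = 1.5
|y|^q = 3.0724^1.5 = 5.3854
f*(3.0724) = 5.3854 / 1.5 = 3.5903


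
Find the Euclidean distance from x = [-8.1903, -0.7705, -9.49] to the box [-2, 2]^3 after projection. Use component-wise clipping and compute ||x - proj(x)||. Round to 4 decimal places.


Project each component onto [-2, 2].
clip(-8.1903) = -2.0, clip(-0.7705) = -0.7705, clip(-9.49) = -2.0
Projection = [-2.0, -0.7705, -2.0]
Squared diffs: [38.3198, 0.0, 56.1001]
Distance = sqrt(94.4199) = 9.717


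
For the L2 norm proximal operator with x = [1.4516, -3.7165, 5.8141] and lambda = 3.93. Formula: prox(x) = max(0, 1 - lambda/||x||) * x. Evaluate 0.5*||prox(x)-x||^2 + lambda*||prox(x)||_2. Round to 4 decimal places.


Step 1: Compute ||x||.
||x|| = 7.0515
Step 2: Compute scaling factor.
scale = max(0, 1 - 3.93/7.0515) = 0.4427
Step 3: prox(x) = [0.6426, -1.6452, 2.5737]
||prox(x)|| = 3.1215
Step 4: Proximal objective.
0.5*||prox-x||^2 = 7.7225
lambda*||prox|| = 12.2675
Total = 19.9898


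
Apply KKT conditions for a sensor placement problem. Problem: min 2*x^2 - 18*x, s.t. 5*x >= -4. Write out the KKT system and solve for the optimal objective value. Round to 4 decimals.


Step 1: Try lambda = 0 (constraint inactive).
Stationarity: 2*2*x - 18 = 0
x* = 18/(2*2) = 4.5
Check constraint: 5*4.5 = 22.5 >= -4 -- satisfied.
Step 2: Compute optimal value.
f(x*) = 2*4.5^2 - 18*4.5 = -40.5


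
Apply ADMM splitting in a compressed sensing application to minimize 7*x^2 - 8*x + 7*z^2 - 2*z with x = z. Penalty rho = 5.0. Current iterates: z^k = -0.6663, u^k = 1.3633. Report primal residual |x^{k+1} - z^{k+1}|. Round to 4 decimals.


ADMM iteration with rho = 5.0, z^k = -0.6663, u^k = 1.3633
Step 1: x-update.
Minimize 7*x^2 - 8*x + (5.0/2)*(x + 0.6663 + 1.3633)^2
FOC: (2*7 + 5.0)*x = 8 + 5.0*(-0.6663 - 1.3633)
x^{k+1} = -0.1131
Step 2: z-update.
Minimize 7*z^2 - 2*z + (5.0/2)*(-0.1131 - z + 1.3633)^2
FOC: (2*7 + 5.0)*z = 2 + 5.0*(-0.1131 + 1.3633)
z^{k+1} = 0.4343
Step 3: u-update.
u^{k+1} = 1.3633 - 0.1131 - 0.4343 = 0.816
Step 4: Primal residual = |-0.1131 - 0.4343| = 0.5473


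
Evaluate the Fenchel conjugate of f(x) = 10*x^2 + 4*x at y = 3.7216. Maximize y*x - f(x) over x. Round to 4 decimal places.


f*(y) = sup_x {y*x - a*x^2 - b*x} = sup_x {(y-b)*x - a*x^2}
FOC: (y - b) - 2a*x = 0 => x* = (y - b)/(2a)
x* = (3.7216 - 4)/(2*10) = -0.0139
f*(3.7216) = (y-b)^2/(4a) = (3.7216 - 4)^2/(4*10)
= 0.0775/40 = 0.0019


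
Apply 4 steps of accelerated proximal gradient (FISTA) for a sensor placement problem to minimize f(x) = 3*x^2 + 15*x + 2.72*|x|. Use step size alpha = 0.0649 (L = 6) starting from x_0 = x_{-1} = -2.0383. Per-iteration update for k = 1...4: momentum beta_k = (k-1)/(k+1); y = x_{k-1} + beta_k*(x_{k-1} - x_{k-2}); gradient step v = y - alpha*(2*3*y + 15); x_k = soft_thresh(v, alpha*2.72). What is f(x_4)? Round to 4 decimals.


FISTA on f(x) = 3*x^2 + 15*x + 2.72*|x|
L = 6, alpha = 0.0649
Iteration 1: beta = 0.0, y = -2.0383 + 0.0*(-2.0383 + 2.0383) = -2.0383
  grad(y) = 2.7702, v = y - alpha*grad = -2.2181
  prox(v) = soft_thresh(-2.2181, 0.1765) = -2.0416
Iteration 2: beta = 0.3333, y = -2.0416 + 0.3333*(-2.0416 + 2.0383) = -2.0426
  grad(y) = 2.7441, v = y - alpha*grad = -2.2207
  prox(v) = soft_thresh(-2.2207, 0.1765) = -2.0442
Iteration 3: beta = 0.5, y = -2.0442 + 0.5*(-2.0442 + 2.0416) = -2.0455
  grad(y) = 2.7268, v = y - alpha*grad = -2.2225
  prox(v) = soft_thresh(-2.2225, 0.1765) = -2.046
Iteration 4: beta = 0.6, y = -2.046 + 0.6*(-2.046 + 2.0442) = -2.047
  grad(y) = 2.7178, v = y - alpha*grad = -2.2234
  prox(v) = soft_thresh(-2.2234, 0.1765) = -2.0469
f(x_4) = 3*(-2.0469)^2 + 15*(-2.0469) + 2.72*|-2.0469| = -12.5665


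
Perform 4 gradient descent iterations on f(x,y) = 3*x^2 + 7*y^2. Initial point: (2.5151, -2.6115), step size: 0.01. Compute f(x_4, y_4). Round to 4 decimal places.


Gradient descent on f(x,y) = 3*x^2 + 7*y^2.
Starting point: (2.5151, -2.6115), alpha = 0.01
Step 1: grad_x = 2*3*2.5151 = 15.0906, grad_y = 2*7*-2.6115 = -36.561
  x_1 = 2.5151 - 0.01*15.0906 = 2.3642
  y_1 = -2.6115 - 0.01*-36.561 = -2.2459
Step 2: grad_x = 2*3*2.3642 = 14.1852, grad_y = 2*7*-2.2459 = -31.4425
  x_2 = 2.3642 - 0.01*14.1852 = 2.2223
  y_2 = -2.2459 - 0.01*-31.4425 = -1.9315
Step 3: grad_x = 2*3*2.2223 = 13.3341, grad_y = 2*7*-1.9315 = -27.0405
  x_3 = 2.2223 - 0.01*13.3341 = 2.089
  y_3 = -1.9315 - 0.01*-27.0405 = -1.6611
Step 4: grad_x = 2*3*2.089 = 12.534, grad_y = 2*7*-1.6611 = -23.2548
  x_4 = 2.089 - 0.01*12.534 = 1.9637
  y_4 = -1.6611 - 0.01*-23.2548 = -1.4285
f(1.9637, -1.4285) = 3*1.9637^2 + 7*(-1.4285)^2 = 25.8524


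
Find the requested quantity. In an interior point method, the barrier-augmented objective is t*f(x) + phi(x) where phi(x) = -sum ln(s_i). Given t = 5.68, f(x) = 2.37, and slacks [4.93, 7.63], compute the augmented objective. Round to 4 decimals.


Step 1: Compute log-barrier.
ln values: [1.5953, 2.0321]
phi = -(1.5953 + 2.0321) = -3.6274
Step 2: Compute augmented objective.
t*f(x) = 5.68*2.37 = 13.4616
Total = 13.4616 - 3.6274 = 9.8342


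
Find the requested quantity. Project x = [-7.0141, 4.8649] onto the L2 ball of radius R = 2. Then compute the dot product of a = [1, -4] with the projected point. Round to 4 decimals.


Step 1: Compute ||x|| (intermediates to 6 decimals).
||x|| = sqrt((-7.0141)^2 + 4.8649^2) = 8.536091
Step 2: Project.
Since ||x|| > R, scale = R/||x|| = 2/8.536091 = 0.234299, proj(x) = scale * x
proj(x) = [-1.643397, 1.139841]
Step 3: Dot product.
a^T * proj(x) = 1*(-1.643397) - 4*1.139841 = -6.2028


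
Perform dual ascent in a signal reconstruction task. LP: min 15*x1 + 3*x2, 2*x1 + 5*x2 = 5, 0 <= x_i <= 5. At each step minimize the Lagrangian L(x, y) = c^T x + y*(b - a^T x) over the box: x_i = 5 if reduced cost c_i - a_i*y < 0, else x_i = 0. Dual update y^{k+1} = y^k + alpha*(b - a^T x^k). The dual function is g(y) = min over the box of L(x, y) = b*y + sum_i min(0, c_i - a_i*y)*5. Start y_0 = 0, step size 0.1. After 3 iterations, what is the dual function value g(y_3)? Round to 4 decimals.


Dual ascent for LP: min 15*x1 + 3*x2, 2*x1 + 5*x2 = 5, 0 <= x_i <= 5
Step 1: y^k = 0.0, reduced costs: (15.0, 3.0)
  x^k = (0.0, 0.0), subgradient = b - a^T x = 5.0
  y^{k+1} = 0.0 + 0.1*5.0 = 0.5
Step 2: y^k = 0.5, reduced costs: (14.0, 0.5)
  x^k = (0.0, 0.0), subgradient = b - a^T x = 5.0
  y^{k+1} = 0.5 + 0.1*5.0 = 1.0
Step 3: y^k = 1.0, reduced costs: (13.0, -2.0)
  x^k = (0.0, 5.0), subgradient = b - a^T x = -20.0
  y^{k+1} = 1.0 + 0.1*-20.0 = -1.0
Dual objective at y_3 = -1.0: reduced costs (17.0, 8.0), box minimizer x = (0.0, 0.0)
g(y_3) = b*y + (c1 - a1*y)*x1 + (c2 - a2*y)*x2 = 5*(-1.0) + 17.0*0.0 + 8.0*0.0 = -5.0 + 0.0 + 0.0 = -5.0


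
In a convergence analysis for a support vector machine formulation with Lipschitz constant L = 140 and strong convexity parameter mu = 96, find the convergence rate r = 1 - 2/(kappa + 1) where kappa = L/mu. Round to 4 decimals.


Step 1: Compute the condition number.
kappa = L/mu = 140/96 = 1.4583
Step 2: Compute the convergence rate.
r = 1 - 2/(kappa + 1) = 1 - 2*mu/(L + mu) = (L - mu)/(L + mu) = 44/236 = 0.1864


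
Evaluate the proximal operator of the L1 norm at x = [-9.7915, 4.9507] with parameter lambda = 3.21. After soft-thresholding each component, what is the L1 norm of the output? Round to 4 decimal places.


Soft-thresholding with lambda = 3.21:
prox(-9.7915) = sign(-9.7915)*max(|-9.7915| - 3.21, 0) = -6.5815
prox(4.9507) = sign(4.9507)*max(|4.9507| - 3.21, 0) = 1.7407
prox(x) = [-6.5815, 1.7407]
||prox(x)||_1 = 6.5815 + 1.7407 = 8.3222


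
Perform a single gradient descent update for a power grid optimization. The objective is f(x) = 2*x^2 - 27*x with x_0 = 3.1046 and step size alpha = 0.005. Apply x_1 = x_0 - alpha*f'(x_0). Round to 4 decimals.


We compute the gradient at x_0 and apply the update.
f'(x) = 4*x - 27
f'(3.1046) = 4*3.1046 - 27 = -14.5816
x_1 = 3.1046 - 0.005*-14.5816 = 3.1775


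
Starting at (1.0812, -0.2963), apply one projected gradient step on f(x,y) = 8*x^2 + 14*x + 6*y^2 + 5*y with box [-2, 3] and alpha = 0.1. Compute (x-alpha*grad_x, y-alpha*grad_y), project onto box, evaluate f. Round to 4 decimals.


Step 1: Compute gradient at (1.0812, -0.2963).
grad_x = 2*8*1.0812 + 14 = 31.2992
grad_y = 2*6*-0.2963 + 5 = 1.4444
Step 2: Gradient step.
x_raw = 1.0812 - 0.1*31.2992 = -2.0487
y_raw = -0.2963 - 0.1*1.4444 = -0.4407
Step 3: Project onto [-2, 3].
x_proj = clip(-2.0487) = -2.0
y_proj = clip(-0.4407) = -0.4407
Step 4: Evaluate f.
f(-2.0, -0.4407) = 2.9618


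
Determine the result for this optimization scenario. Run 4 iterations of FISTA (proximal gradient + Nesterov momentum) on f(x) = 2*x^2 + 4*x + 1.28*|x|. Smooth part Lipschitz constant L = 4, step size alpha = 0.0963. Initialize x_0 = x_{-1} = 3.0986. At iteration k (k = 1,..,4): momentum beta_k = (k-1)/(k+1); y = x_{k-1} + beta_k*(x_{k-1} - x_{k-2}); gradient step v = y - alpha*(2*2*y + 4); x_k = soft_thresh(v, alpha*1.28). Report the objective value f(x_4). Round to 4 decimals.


FISTA on f(x) = 2*x^2 + 4*x + 1.28*|x|
L = 4, alpha = 0.0963
Iteration 1: beta = 0.0, y = 3.0986 + 0.0*(3.0986 - 3.0986) = 3.0986
  grad(y) = 16.3944, v = y - alpha*grad = 1.5198
  prox(v) = soft_thresh(1.5198, 0.1233) = 1.3966
Iteration 2: beta = 0.3333, y = 1.3966 + 0.3333*(1.3966 - 3.0986) = 0.8292
  grad(y) = 7.3168, v = y - alpha*grad = 0.1246
  prox(v) = soft_thresh(0.1246, 0.1233) = 0.0013
Iteration 3: beta = 0.5, y = 0.0013 + 0.5*(0.0013 - 1.3966) = -0.6963
  grad(y) = 1.2149, v = y - alpha*grad = -0.8133
  prox(v) = soft_thresh(-0.8133, 0.1233) = -0.69
Iteration 4: beta = 0.6, y = -0.69 + 0.6*(-0.69 - 0.0013) = -1.1048
  grad(y) = -0.4193, v = y - alpha*grad = -1.0644
  prox(v) = soft_thresh(-1.0644, 0.1233) = -0.9412
f(x_4) = 2*(-0.9412)^2 + 4*(-0.9412) + 1.28*|-0.9412| = -0.7884


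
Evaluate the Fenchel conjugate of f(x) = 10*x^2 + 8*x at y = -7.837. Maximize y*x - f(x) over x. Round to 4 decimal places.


f*(y) = sup_x {y*x - a*x^2 - b*x} = sup_x {(y-b)*x - a*x^2}
FOC: (y - b) - 2a*x = 0 => x* = (y - b)/(2a)
x* = (-7.837 - 8)/(2*10) = -0.7919
f*(-7.837) = (y-b)^2/(4a) = (-7.837 - 8)^2/(4*10)
= 250.8106/40 = 6.2703


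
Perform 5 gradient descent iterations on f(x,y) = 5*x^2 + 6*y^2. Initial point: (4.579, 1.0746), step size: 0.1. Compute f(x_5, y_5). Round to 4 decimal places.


Gradient descent on f(x,y) = 5*x^2 + 6*y^2.
Starting point: (4.579, 1.0746), alpha = 0.1
Step 1: grad_x = 2*5*4.579 = 45.79, grad_y = 2*6*1.0746 = 12.8952
  x_1 = 4.579 - 0.1*45.79 = 0.0
  y_1 = 1.0746 - 0.1*12.8952 = -0.2149
Step 2: grad_x = 2*5*0.0 = 0.0, grad_y = 2*6*-0.2149 = -2.579
  x_2 = 0.0 - 0.1*0.0 = 0.0
  y_2 = -0.2149 - 0.1*-2.579 = 0.043
Step 3: grad_x = 2*5*0.0 = 0.0, grad_y = 2*6*0.043 = 0.5158
  x_3 = 0.0 - 0.1*0.0 = 0.0
  y_3 = 0.043 - 0.1*0.5158 = -0.0086
Step 4: grad_x = 2*5*0.0 = 0.0, grad_y = 2*6*-0.0086 = -0.1032
  x_4 = 0.0 - 0.1*0.0 = 0.0
  y_4 = -0.0086 - 0.1*-0.1032 = 0.0017
Step 5: grad_x = 2*5*0.0 = 0.0, grad_y = 2*6*0.0017 = 0.0206
  x_5 = 0.0 - 0.1*0.0 = 0.0
  y_5 = 0.0017 - 0.1*0.0206 = -0.0003
f(0.0, -0.0003) = 5*0.0^2 + 6*(-0.0003)^2 = 0.0


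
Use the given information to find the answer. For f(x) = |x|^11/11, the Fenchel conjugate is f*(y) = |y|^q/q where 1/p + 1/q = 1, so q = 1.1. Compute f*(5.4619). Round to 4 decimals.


The conjugate exponent q satisfies 1/p + 1/q = 1.
p = 11, so q = 11/(11 - 1) = 1.1
|y|^q = 5.4619^1.1 = 6.4726
f*(5.4619) = 6.4726 / 1.1 = 5.8842


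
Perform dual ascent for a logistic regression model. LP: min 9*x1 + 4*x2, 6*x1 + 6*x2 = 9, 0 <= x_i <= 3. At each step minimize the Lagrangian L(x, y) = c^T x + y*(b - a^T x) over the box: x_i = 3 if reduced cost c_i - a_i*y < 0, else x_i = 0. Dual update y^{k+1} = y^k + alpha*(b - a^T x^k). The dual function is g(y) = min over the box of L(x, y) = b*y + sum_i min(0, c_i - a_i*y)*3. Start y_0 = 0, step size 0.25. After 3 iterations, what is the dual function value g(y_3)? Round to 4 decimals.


Dual ascent for LP: min 9*x1 + 4*x2, 6*x1 + 6*x2 = 9, 0 <= x_i <= 3
Step 1: y^k = 0.0, reduced costs: (9.0, 4.0)
  x^k = (0.0, 0.0), subgradient = b - a^T x = 9.0
  y^{k+1} = 0.0 + 0.25*9.0 = 2.25
Step 2: y^k = 2.25, reduced costs: (-4.5, -9.5)
  x^k = (3.0, 3.0), subgradient = b - a^T x = -27.0
  y^{k+1} = 2.25 + 0.25*-27.0 = -4.5
Step 3: y^k = -4.5, reduced costs: (36.0, 31.0)
  x^k = (0.0, 0.0), subgradient = b - a^T x = 9.0
  y^{k+1} = -4.5 + 0.25*9.0 = -2.25
Dual objective at y_3 = -2.25: reduced costs (22.5, 17.5), box minimizer x = (0.0, 0.0)
g(y_3) = b*y + (c1 - a1*y)*x1 + (c2 - a2*y)*x2 = 9*(-2.25) + 22.5*0.0 + 17.5*0.0 = -20.25 + 0.0 + 0.0 = -20.25


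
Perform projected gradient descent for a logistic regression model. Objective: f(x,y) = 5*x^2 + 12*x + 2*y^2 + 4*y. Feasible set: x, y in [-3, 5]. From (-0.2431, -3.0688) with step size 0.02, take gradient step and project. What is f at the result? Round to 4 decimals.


Step 1: Compute gradient at (-0.2431, -3.0688).
grad_x = 2*5*-0.2431 + 12 = 9.569
grad_y = 2*2*-3.0688 + 4 = -8.2752
Step 2: Gradient step.
x_raw = -0.2431 - 0.02*9.569 = -0.4345
y_raw = -3.0688 - 0.02*-8.2752 = -2.9033
Step 3: Project onto [-3, 5].
x_proj = clip(-0.4345) = -0.4345
y_proj = clip(-2.9033) = -2.9033
Step 4: Evaluate f.
f(-0.4345, -2.9033) = 0.9752


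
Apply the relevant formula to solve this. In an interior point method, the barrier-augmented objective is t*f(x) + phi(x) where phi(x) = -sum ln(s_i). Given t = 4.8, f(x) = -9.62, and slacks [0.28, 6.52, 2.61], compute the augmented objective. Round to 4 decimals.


Step 1: Compute log-barrier.
ln values: [-1.273, 1.8749, 0.9594]
phi = -(-1.273 + 1.8749 + 0.9594) = -1.5613
Step 2: Compute augmented objective.
t*f(x) = 4.8*-9.62 = -46.176
Total = -46.176 - 1.5613 = -47.7373


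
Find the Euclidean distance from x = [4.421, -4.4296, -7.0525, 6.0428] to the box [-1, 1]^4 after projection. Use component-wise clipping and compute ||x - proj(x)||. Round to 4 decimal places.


Project each component onto [-1, 1].
clip(4.421) = 1.0, clip(-4.4296) = -1.0, clip(-7.0525) = -1.0, clip(6.0428) = 1.0
Projection = [1.0, -1.0, -1.0, 1.0]
Squared diffs: [11.7032, 11.7622, 36.6328, 25.4298]
Distance = sqrt(85.528) = 9.2481


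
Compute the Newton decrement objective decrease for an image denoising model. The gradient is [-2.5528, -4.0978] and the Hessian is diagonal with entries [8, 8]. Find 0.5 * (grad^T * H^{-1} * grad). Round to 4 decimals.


Step 1: H is diagonal, so H^(-1) * g = [-0.3191, -0.5122].
Step 2: g^T H^(-1) g = sum_i g_i^2 / H_ii
  = (-2.5528)^2/8 + (-4.0978)^2/8
  = 0.8146 + 2.099 = 2.9136
Step 3: Objective decrease = 0.5 * g^T H^(-1) g = 1.4568


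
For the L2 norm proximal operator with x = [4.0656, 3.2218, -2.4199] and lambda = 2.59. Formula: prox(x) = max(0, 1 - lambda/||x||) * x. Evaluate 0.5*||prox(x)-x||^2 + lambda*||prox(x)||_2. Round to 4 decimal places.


Step 1: Compute ||x||.
||x|| = 5.7241
Step 2: Compute scaling factor.
scale = max(0, 1 - 2.59/5.7241) = 0.5475
Step 3: prox(x) = [2.226, 1.764, -1.325]
||prox(x)|| = 3.1341
Step 4: Proximal objective.
0.5*||prox-x||^2 = 3.3541
lambda*||prox|| = 8.1173
Total = 11.4713


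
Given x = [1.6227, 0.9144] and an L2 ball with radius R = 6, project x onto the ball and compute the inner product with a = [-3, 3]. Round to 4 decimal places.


Step 1: Compute ||x|| (intermediates to 6 decimals).
||x|| = sqrt(1.6227^2 + 0.9144^2) = 1.862601
Step 2: Project.
Since ||x|| <= R, proj = x (no scaling needed).
proj(x) = [1.6227, 0.9144]
Step 3: Dot product.
a^T * proj(x) = -3*1.6227 + 3*0.9144 = -2.1249


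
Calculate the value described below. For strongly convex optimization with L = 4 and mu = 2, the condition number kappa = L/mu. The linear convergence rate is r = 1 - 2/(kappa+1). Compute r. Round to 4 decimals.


Step 1: Compute the condition number.
kappa = L/mu = 4/2 = 2.0
Step 2: Compute the convergence rate.
r = 1 - 2/(kappa + 1) = 1 - 2*mu/(L + mu) = (L - mu)/(L + mu) = 2/6 = 0.3333


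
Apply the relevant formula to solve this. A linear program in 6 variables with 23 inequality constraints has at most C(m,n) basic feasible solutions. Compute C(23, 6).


Each vertex corresponds to some choice of n active constraints out of m, so the number of vertices is at most C(m, n) = m! / (n!(m-n)!).
m = 23, n = 6
Numerator: 23 * 22 * 21 * 20 * 19 * 18
Denominator: 6! = 720
C(23, 6) = 100947


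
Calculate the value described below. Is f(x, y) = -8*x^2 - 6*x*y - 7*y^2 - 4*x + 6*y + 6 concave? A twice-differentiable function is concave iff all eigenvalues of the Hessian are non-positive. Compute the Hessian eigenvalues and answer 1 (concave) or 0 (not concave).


The Hessian of f(x,y) = -8*x^2 - 6*x*y - 7*y^2 - 4*x + 6*y + 6 is:
H = [[-16, -6], [-6, -14]]
Trace = -16 - 14 = -30
Determinant = -16*-14 - (-6)^2 = 188
Discriminant = (-30)^2 - 4*188 = 148.0
Eigenvalues: lambda_1 = -21.0828, lambda_2 = -8.9172
The function is concave.

1


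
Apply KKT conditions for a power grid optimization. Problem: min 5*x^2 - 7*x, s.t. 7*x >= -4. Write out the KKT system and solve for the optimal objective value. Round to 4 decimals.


Step 1: Try lambda = 0 (constraint inactive).
Stationarity: 2*5*x - 7 = 0
x* = 7/(2*5) = 0.7
Check constraint: 7*0.7 = 4.9 >= -4 -- satisfied.
Step 2: Compute optimal value.
f(x*) = 5*0.7^2 - 7*0.7 = -2.45


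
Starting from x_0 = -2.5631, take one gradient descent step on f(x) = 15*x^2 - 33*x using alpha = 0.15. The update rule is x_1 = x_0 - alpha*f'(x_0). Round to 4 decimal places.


We compute the gradient at x_0 and apply the update.
f'(x) = 30*x - 33
f'(-2.5631) = 30*-2.5631 - 33 = -109.893
x_1 = -2.5631 - 0.15*-109.893 = 13.9209


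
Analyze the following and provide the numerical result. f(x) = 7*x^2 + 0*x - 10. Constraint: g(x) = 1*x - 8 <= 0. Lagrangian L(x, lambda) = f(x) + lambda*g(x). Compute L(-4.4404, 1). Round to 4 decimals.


Step 1: Evaluate f(x).
f(-4.4404) = 7*(-4.4404)^2 + 0*(-4.4404) - 10 = 128.0201
Step 2: Evaluate g(x).
g(-4.4404) = 1*-4.4404 - 8 = -12.4404
Step 3: Compute Lagrangian.
L = 128.0201 + 1*-12.4404 = 115.5797


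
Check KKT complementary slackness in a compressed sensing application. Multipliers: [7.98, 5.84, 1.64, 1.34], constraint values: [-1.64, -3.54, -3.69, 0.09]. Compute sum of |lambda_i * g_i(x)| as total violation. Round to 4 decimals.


KKT complementary slackness check:
lambda_1 * g_1 = 7.98 * -1.64 = -13.0872
lambda_2 * g_2 = 5.84 * -3.54 = -20.6736
lambda_3 * g_3 = 1.64 * -3.69 = -6.0516
lambda_4 * g_4 = 1.34 * 0.09 = 0.1206
Total violation = 13.0872 + 20.6736 + 6.0516 + 0.1206 = 39.933
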